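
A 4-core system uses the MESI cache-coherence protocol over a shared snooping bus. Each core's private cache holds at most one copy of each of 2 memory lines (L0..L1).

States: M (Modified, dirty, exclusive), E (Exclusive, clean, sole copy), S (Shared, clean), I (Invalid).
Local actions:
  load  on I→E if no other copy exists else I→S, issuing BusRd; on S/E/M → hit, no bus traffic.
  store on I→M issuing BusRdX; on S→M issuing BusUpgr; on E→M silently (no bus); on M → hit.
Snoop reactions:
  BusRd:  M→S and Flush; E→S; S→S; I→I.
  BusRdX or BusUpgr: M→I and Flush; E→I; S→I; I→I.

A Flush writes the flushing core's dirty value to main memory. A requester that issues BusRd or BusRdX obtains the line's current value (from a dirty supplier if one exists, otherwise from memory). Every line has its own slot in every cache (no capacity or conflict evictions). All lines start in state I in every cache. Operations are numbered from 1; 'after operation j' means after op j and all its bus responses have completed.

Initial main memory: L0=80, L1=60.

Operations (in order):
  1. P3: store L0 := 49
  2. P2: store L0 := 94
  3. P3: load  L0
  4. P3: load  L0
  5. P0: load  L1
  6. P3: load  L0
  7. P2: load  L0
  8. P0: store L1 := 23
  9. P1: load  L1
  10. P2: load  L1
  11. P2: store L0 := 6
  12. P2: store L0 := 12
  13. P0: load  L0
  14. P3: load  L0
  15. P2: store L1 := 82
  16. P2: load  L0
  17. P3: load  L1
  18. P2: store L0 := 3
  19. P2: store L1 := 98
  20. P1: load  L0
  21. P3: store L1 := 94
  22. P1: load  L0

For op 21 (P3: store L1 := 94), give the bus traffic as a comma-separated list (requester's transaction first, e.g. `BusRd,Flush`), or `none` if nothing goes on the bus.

bus = BusRdX,Flush

[1] P3: store L0 := 49 | P0:I, P1:I, P2:I, P3:M(49) | bus: BusRdX
[2] P2: store L0 := 94 | P0:I, P1:I, P2:M(94), P3:I | bus: BusRdX,Flush
[3] P3: load  L0 | P0:I, P1:I, P2:S(94), P3:S(94) | bus: BusRd,Flush
[4] P3: load  L0 | P0:I, P1:I, P2:S(94), P3:S(94) | bus: none
[5] P0: load  L1 | P0:E(60), P1:I, P2:I, P3:I | bus: BusRd
[6] P3: load  L0 | P0:I, P1:I, P2:S(94), P3:S(94) | bus: none
[7] P2: load  L0 | P0:I, P1:I, P2:S(94), P3:S(94) | bus: none
[8] P0: store L1 := 23 | P0:M(23), P1:I, P2:I, P3:I | bus: none
[9] P1: load  L1 | P0:S(23), P1:S(23), P2:I, P3:I | bus: BusRd,Flush
[10] P2: load  L1 | P0:S(23), P1:S(23), P2:S(23), P3:I | bus: BusRd
[11] P2: store L0 := 6 | P0:I, P1:I, P2:M(6), P3:I | bus: BusUpgr
[12] P2: store L0 := 12 | P0:I, P1:I, P2:M(12), P3:I | bus: none
[13] P0: load  L0 | P0:S(12), P1:I, P2:S(12), P3:I | bus: BusRd,Flush
[14] P3: load  L0 | P0:S(12), P1:I, P2:S(12), P3:S(12) | bus: BusRd
[15] P2: store L1 := 82 | P0:I, P1:I, P2:M(82), P3:I | bus: BusUpgr
[16] P2: load  L0 | P0:S(12), P1:I, P2:S(12), P3:S(12) | bus: none
[17] P3: load  L1 | P0:I, P1:I, P2:S(82), P3:S(82) | bus: BusRd,Flush
[18] P2: store L0 := 3 | P0:I, P1:I, P2:M(3), P3:I | bus: BusUpgr
[19] P2: store L1 := 98 | P0:I, P1:I, P2:M(98), P3:I | bus: BusUpgr
[20] P1: load  L0 | P0:I, P1:S(3), P2:S(3), P3:I | bus: BusRd,Flush
[21] P3: store L1 := 94 | P0:I, P1:I, P2:I, P3:M(94) | bus: BusRdX,Flush
[22] P1: load  L0 | P0:I, P1:S(3), P2:S(3), P3:I | bus: none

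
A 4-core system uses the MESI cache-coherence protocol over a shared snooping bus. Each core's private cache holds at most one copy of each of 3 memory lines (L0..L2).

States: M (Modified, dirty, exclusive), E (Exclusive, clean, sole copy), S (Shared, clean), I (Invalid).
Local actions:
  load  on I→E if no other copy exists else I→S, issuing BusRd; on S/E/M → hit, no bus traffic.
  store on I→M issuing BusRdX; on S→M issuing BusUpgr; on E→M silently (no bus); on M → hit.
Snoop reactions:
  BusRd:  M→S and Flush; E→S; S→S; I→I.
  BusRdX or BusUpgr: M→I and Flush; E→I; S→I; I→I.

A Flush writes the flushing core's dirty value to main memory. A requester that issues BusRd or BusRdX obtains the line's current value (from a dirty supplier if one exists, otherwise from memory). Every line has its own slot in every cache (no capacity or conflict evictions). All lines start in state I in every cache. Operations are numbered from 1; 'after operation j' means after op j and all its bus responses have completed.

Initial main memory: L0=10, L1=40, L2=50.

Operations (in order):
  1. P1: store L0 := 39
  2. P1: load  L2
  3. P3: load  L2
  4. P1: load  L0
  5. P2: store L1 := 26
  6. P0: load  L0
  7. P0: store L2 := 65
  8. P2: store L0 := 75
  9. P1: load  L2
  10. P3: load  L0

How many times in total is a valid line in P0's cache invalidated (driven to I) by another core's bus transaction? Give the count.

invalidations = 1

  op1 P1: store L0 := 39 → I/M/I/I on L0; bus BusRdX; mem=10
  op2 P1: load  L2 → I/E/I/I on L2; bus BusRd; mem=50
  op3 P3: load  L2 → I/S/I/S on L2; bus BusRd; mem=50
  op4 P1: load  L0 → I/M/I/I on L0; bus (none); mem=10
  op5 P2: store L1 := 26 → I/I/M/I on L1; bus BusRdX; mem=40
  op6 P0: load  L0 → S/S/I/I on L0; bus BusRd Flush; mem=39
  op7 P0: store L2 := 65 → M/I/I/I on L2; bus BusRdX; mem=50
  op8 P2: store L0 := 75 → I/I/M/I on L0; bus BusRdX; mem=39
  op9 P1: load  L2 → S/S/I/I on L2; bus BusRd Flush; mem=65
  op10 P3: load  L0 → I/I/S/S on L0; bus BusRd Flush; mem=75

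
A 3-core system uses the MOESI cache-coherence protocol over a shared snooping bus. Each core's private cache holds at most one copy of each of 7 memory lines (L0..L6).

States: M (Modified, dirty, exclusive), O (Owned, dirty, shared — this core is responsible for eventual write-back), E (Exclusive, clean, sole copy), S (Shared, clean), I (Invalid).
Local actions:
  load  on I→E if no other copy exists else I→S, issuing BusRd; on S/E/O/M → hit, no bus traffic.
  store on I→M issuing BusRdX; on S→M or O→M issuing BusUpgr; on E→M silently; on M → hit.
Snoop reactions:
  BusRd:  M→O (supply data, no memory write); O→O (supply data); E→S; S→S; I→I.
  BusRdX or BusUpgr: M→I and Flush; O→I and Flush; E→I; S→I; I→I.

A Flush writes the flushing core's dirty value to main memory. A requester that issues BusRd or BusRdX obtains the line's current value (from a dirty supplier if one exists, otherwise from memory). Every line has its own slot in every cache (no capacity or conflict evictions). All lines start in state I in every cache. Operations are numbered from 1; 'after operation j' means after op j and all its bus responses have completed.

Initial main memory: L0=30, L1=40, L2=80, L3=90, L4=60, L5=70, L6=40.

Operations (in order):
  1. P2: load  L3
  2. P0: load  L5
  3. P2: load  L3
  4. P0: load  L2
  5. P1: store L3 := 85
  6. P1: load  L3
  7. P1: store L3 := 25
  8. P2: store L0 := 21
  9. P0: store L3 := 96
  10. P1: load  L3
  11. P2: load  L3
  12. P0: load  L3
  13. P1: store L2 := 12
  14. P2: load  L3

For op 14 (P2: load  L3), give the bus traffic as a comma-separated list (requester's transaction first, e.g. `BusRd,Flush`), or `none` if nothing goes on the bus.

bus = none

1. P2: load  L3  bus=[BusRd]  L3: P0=I P1=I P2=E  mem[L3]=90
2. P0: load  L5  bus=[BusRd]  L5: P0=E P1=I P2=I  mem[L5]=70
3. P2: load  L3  bus=[-]  L3: P0=I P1=I P2=E  mem[L3]=90
4. P0: load  L2  bus=[BusRd]  L2: P0=E P1=I P2=I  mem[L2]=80
5. P1: store L3 := 85  bus=[BusRdX]  L3: P0=I P1=M P2=I  mem[L3]=90
6. P1: load  L3  bus=[-]  L3: P0=I P1=M P2=I  mem[L3]=90
7. P1: store L3 := 25  bus=[-]  L3: P0=I P1=M P2=I  mem[L3]=90
8. P2: store L0 := 21  bus=[BusRdX]  L0: P0=I P1=I P2=M  mem[L0]=30
9. P0: store L3 := 96  bus=[BusRdX,Flush]  L3: P0=M P1=I P2=I  mem[L3]=25
10. P1: load  L3  bus=[BusRd]  L3: P0=O P1=S P2=I  mem[L3]=25
11. P2: load  L3  bus=[BusRd]  L3: P0=O P1=S P2=S  mem[L3]=25
12. P0: load  L3  bus=[-]  L3: P0=O P1=S P2=S  mem[L3]=25
13. P1: store L2 := 12  bus=[BusRdX]  L2: P0=I P1=M P2=I  mem[L2]=80
14. P2: load  L3  bus=[-]  L3: P0=O P1=S P2=S  mem[L3]=25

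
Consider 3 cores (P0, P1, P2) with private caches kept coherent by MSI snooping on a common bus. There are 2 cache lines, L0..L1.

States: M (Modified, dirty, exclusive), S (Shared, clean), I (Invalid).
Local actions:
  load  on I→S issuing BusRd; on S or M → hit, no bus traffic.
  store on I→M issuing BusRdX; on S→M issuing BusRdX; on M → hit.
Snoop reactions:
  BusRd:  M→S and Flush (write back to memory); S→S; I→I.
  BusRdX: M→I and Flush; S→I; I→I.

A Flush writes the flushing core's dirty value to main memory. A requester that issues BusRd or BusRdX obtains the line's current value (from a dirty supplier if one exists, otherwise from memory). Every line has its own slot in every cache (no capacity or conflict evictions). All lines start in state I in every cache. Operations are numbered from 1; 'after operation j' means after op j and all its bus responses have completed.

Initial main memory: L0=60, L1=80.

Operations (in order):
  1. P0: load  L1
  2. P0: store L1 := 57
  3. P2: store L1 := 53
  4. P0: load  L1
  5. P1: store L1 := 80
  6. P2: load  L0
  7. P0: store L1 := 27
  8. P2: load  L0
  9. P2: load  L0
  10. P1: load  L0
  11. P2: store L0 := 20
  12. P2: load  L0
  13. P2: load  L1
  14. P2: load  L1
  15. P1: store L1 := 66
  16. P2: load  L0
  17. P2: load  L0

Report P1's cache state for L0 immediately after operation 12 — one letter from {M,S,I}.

  op1 P0: load  L1 → S/I/I on L1; bus BusRd; mem=80
  op2 P0: store L1 := 57 → M/I/I on L1; bus BusRdX; mem=80
  op3 P2: store L1 := 53 → I/I/M on L1; bus BusRdX Flush; mem=57
  op4 P0: load  L1 → S/I/S on L1; bus BusRd Flush; mem=53
  op5 P1: store L1 := 80 → I/M/I on L1; bus BusRdX; mem=53
  op6 P2: load  L0 → I/I/S on L0; bus BusRd; mem=60
  op7 P0: store L1 := 27 → M/I/I on L1; bus BusRdX Flush; mem=80
  op8 P2: load  L0 → I/I/S on L0; bus (none); mem=60
  op9 P2: load  L0 → I/I/S on L0; bus (none); mem=60
  op10 P1: load  L0 → I/S/S on L0; bus BusRd; mem=60
  op11 P2: store L0 := 20 → I/I/M on L0; bus BusRdX; mem=60
  op12 P2: load  L0 → I/I/M on L0; bus (none); mem=60
  op13 P2: load  L1 → S/I/S on L1; bus BusRd Flush; mem=27
  op14 P2: load  L1 → S/I/S on L1; bus (none); mem=27
  op15 P1: store L1 := 66 → I/M/I on L1; bus BusRdX; mem=27
  op16 P2: load  L0 → I/I/M on L0; bus (none); mem=60
  op17 P2: load  L0 → I/I/M on L0; bus (none); mem=60

state = I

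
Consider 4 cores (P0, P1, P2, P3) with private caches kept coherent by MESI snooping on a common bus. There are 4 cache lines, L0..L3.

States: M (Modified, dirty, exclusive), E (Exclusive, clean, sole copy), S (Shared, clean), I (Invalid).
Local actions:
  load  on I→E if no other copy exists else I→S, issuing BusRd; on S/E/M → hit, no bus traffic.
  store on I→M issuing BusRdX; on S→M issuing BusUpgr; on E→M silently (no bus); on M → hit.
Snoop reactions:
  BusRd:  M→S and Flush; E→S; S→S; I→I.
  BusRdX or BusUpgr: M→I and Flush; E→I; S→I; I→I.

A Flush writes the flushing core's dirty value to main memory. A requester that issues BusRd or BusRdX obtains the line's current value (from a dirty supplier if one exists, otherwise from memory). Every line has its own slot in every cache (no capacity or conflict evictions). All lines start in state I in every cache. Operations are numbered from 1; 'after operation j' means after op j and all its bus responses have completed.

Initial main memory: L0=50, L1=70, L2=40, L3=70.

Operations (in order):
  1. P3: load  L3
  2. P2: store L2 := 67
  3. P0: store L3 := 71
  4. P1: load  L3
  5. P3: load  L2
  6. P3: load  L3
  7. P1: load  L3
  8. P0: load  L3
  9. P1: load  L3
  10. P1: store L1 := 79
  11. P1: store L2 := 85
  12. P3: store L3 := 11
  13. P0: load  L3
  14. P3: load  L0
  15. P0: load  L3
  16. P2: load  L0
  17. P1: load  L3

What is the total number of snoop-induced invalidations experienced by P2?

step 1: P3: load  L3  ⟶  IIIE  (L3)  txn=BusRd  M[L3]=70
step 2: P2: store L2 := 67  ⟶  IIMI  (L2)  txn=BusRdX  M[L2]=40
step 3: P0: store L3 := 71  ⟶  MIII  (L3)  txn=BusRdX  M[L3]=70
step 4: P1: load  L3  ⟶  SSII  (L3)  txn=BusRd+Flush  M[L3]=71
step 5: P3: load  L2  ⟶  IISS  (L2)  txn=BusRd+Flush  M[L2]=67
step 6: P3: load  L3  ⟶  SSIS  (L3)  txn=BusRd  M[L3]=71
step 7: P1: load  L3  ⟶  SSIS  (L3)  txn=∅  M[L3]=71
step 8: P0: load  L3  ⟶  SSIS  (L3)  txn=∅  M[L3]=71
step 9: P1: load  L3  ⟶  SSIS  (L3)  txn=∅  M[L3]=71
step 10: P1: store L1 := 79  ⟶  IMII  (L1)  txn=BusRdX  M[L1]=70
step 11: P1: store L2 := 85  ⟶  IMII  (L2)  txn=BusRdX  M[L2]=67
step 12: P3: store L3 := 11  ⟶  IIIM  (L3)  txn=BusUpgr  M[L3]=71
step 13: P0: load  L3  ⟶  SIIS  (L3)  txn=BusRd+Flush  M[L3]=11
step 14: P3: load  L0  ⟶  IIIE  (L0)  txn=BusRd  M[L0]=50
step 15: P0: load  L3  ⟶  SIIS  (L3)  txn=∅  M[L3]=11
step 16: P2: load  L0  ⟶  IISS  (L0)  txn=BusRd  M[L0]=50
step 17: P1: load  L3  ⟶  SSIS  (L3)  txn=BusRd  M[L3]=11

invalidations = 1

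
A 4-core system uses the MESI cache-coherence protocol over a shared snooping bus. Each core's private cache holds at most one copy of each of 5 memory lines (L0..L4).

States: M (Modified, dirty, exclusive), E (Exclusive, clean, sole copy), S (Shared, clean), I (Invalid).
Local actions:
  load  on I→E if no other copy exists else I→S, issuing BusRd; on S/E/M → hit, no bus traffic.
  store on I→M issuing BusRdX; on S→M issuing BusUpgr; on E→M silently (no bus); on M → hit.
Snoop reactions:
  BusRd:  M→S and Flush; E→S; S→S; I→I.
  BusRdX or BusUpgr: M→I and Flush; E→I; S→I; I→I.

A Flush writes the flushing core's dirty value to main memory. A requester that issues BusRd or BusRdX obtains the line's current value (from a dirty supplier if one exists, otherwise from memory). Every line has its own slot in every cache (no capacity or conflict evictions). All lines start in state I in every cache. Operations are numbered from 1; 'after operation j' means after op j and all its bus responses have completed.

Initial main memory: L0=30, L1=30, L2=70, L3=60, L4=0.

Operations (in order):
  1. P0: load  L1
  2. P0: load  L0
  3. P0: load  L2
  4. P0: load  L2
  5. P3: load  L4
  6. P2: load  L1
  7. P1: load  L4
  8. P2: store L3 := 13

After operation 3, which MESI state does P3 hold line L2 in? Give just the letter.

  op1 P0: load  L1 → E/I/I/I on L1; bus BusRd; mem=30
  op2 P0: load  L0 → E/I/I/I on L0; bus BusRd; mem=30
  op3 P0: load  L2 → E/I/I/I on L2; bus BusRd; mem=70
  op4 P0: load  L2 → E/I/I/I on L2; bus (none); mem=70
  op5 P3: load  L4 → I/I/I/E on L4; bus BusRd; mem=0
  op6 P2: load  L1 → S/I/S/I on L1; bus BusRd; mem=30
  op7 P1: load  L4 → I/S/I/S on L4; bus BusRd; mem=0
  op8 P2: store L3 := 13 → I/I/M/I on L3; bus BusRdX; mem=60

state = I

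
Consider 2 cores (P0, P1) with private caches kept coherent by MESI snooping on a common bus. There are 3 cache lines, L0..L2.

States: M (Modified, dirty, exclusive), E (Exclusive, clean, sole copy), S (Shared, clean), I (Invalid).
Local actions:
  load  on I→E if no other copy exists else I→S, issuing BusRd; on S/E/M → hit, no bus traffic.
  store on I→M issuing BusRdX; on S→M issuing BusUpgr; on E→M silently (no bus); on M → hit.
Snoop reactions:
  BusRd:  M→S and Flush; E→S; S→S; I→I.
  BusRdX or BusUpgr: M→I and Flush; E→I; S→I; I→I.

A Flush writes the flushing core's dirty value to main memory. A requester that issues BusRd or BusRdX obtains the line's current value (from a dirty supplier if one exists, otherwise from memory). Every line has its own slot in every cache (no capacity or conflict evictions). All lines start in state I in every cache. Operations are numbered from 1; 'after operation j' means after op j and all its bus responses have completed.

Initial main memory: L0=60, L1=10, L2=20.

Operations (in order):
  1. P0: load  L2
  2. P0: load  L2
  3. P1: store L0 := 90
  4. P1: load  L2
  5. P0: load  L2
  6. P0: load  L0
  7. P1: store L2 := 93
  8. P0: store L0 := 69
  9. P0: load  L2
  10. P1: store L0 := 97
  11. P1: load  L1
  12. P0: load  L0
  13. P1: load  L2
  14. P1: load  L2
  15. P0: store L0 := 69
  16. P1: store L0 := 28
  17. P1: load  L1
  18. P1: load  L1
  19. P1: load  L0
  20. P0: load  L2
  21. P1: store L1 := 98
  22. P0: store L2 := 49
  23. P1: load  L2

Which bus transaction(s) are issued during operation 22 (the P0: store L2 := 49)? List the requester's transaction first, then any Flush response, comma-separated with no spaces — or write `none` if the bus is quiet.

1. P0: load  L2  bus=[BusRd]  L2: P0=E P1=I  mem[L2]=20
2. P0: load  L2  bus=[-]  L2: P0=E P1=I  mem[L2]=20
3. P1: store L0 := 90  bus=[BusRdX]  L0: P0=I P1=M  mem[L0]=60
4. P1: load  L2  bus=[BusRd]  L2: P0=S P1=S  mem[L2]=20
5. P0: load  L2  bus=[-]  L2: P0=S P1=S  mem[L2]=20
6. P0: load  L0  bus=[BusRd,Flush]  L0: P0=S P1=S  mem[L0]=90
7. P1: store L2 := 93  bus=[BusUpgr]  L2: P0=I P1=M  mem[L2]=20
8. P0: store L0 := 69  bus=[BusUpgr]  L0: P0=M P1=I  mem[L0]=90
9. P0: load  L2  bus=[BusRd,Flush]  L2: P0=S P1=S  mem[L2]=93
10. P1: store L0 := 97  bus=[BusRdX,Flush]  L0: P0=I P1=M  mem[L0]=69
11. P1: load  L1  bus=[BusRd]  L1: P0=I P1=E  mem[L1]=10
12. P0: load  L0  bus=[BusRd,Flush]  L0: P0=S P1=S  mem[L0]=97
13. P1: load  L2  bus=[-]  L2: P0=S P1=S  mem[L2]=93
14. P1: load  L2  bus=[-]  L2: P0=S P1=S  mem[L2]=93
15. P0: store L0 := 69  bus=[BusUpgr]  L0: P0=M P1=I  mem[L0]=97
16. P1: store L0 := 28  bus=[BusRdX,Flush]  L0: P0=I P1=M  mem[L0]=69
17. P1: load  L1  bus=[-]  L1: P0=I P1=E  mem[L1]=10
18. P1: load  L1  bus=[-]  L1: P0=I P1=E  mem[L1]=10
19. P1: load  L0  bus=[-]  L0: P0=I P1=M  mem[L0]=69
20. P0: load  L2  bus=[-]  L2: P0=S P1=S  mem[L2]=93
21. P1: store L1 := 98  bus=[-]  L1: P0=I P1=M  mem[L1]=10
22. P0: store L2 := 49  bus=[BusUpgr]  L2: P0=M P1=I  mem[L2]=93
23. P1: load  L2  bus=[BusRd,Flush]  L2: P0=S P1=S  mem[L2]=49

bus = BusUpgr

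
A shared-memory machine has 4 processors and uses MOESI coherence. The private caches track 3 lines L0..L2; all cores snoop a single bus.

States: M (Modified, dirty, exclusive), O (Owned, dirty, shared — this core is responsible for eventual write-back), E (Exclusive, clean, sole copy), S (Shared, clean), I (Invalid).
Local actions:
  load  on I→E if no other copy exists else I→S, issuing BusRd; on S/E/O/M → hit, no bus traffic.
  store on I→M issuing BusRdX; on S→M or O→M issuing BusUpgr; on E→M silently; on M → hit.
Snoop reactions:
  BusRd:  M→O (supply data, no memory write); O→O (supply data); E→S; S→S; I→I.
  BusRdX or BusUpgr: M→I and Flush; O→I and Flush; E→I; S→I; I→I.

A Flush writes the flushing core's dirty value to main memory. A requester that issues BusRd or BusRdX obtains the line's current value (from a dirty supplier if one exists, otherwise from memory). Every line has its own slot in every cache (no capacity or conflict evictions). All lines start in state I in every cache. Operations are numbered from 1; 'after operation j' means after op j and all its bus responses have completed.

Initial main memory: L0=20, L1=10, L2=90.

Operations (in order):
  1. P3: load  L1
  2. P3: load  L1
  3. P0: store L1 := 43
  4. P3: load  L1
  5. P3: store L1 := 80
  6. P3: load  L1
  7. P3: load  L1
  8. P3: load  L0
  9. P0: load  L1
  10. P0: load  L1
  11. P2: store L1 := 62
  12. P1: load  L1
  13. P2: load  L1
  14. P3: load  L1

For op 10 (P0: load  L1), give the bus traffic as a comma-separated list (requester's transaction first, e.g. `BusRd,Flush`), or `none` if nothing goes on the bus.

bus = none

  op1 P3: load  L1 → I/I/I/E on L1; bus BusRd; mem=10
  op2 P3: load  L1 → I/I/I/E on L1; bus (none); mem=10
  op3 P0: store L1 := 43 → M/I/I/I on L1; bus BusRdX; mem=10
  op4 P3: load  L1 → O/I/I/S on L1; bus BusRd; mem=10
  op5 P3: store L1 := 80 → I/I/I/M on L1; bus BusUpgr Flush; mem=43
  op6 P3: load  L1 → I/I/I/M on L1; bus (none); mem=43
  op7 P3: load  L1 → I/I/I/M on L1; bus (none); mem=43
  op8 P3: load  L0 → I/I/I/E on L0; bus BusRd; mem=20
  op9 P0: load  L1 → S/I/I/O on L1; bus BusRd; mem=43
  op10 P0: load  L1 → S/I/I/O on L1; bus (none); mem=43
  op11 P2: store L1 := 62 → I/I/M/I on L1; bus BusRdX Flush; mem=80
  op12 P1: load  L1 → I/S/O/I on L1; bus BusRd; mem=80
  op13 P2: load  L1 → I/S/O/I on L1; bus (none); mem=80
  op14 P3: load  L1 → I/S/O/S on L1; bus BusRd; mem=80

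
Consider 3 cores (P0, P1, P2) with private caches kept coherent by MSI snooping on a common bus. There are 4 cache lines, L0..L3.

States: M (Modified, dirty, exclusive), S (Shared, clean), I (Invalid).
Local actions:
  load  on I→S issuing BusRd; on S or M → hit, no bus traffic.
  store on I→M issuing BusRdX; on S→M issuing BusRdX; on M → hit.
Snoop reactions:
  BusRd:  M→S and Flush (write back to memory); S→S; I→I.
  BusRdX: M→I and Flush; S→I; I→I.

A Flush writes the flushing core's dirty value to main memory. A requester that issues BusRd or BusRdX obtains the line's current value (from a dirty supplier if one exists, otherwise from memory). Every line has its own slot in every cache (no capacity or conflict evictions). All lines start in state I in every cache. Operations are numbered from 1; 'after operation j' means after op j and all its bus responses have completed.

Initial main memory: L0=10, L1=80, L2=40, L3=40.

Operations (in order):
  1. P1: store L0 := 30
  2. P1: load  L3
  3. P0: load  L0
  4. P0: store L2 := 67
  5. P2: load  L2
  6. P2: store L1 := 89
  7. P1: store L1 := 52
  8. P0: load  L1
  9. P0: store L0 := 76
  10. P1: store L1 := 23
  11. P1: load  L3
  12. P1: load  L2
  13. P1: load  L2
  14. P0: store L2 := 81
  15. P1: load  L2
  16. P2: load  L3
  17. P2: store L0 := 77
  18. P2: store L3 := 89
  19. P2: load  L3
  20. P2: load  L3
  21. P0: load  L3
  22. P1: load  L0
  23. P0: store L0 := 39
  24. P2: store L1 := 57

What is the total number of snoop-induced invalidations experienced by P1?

invalidations = 5

1. P1: store L0 := 30  bus=[BusRdX]  L0: P0=I P1=M P2=I  mem[L0]=10
2. P1: load  L3  bus=[BusRd]  L3: P0=I P1=S P2=I  mem[L3]=40
3. P0: load  L0  bus=[BusRd,Flush]  L0: P0=S P1=S P2=I  mem[L0]=30
4. P0: store L2 := 67  bus=[BusRdX]  L2: P0=M P1=I P2=I  mem[L2]=40
5. P2: load  L2  bus=[BusRd,Flush]  L2: P0=S P1=I P2=S  mem[L2]=67
6. P2: store L1 := 89  bus=[BusRdX]  L1: P0=I P1=I P2=M  mem[L1]=80
7. P1: store L1 := 52  bus=[BusRdX,Flush]  L1: P0=I P1=M P2=I  mem[L1]=89
8. P0: load  L1  bus=[BusRd,Flush]  L1: P0=S P1=S P2=I  mem[L1]=52
9. P0: store L0 := 76  bus=[BusRdX]  L0: P0=M P1=I P2=I  mem[L0]=30
10. P1: store L1 := 23  bus=[BusRdX]  L1: P0=I P1=M P2=I  mem[L1]=52
11. P1: load  L3  bus=[-]  L3: P0=I P1=S P2=I  mem[L3]=40
12. P1: load  L2  bus=[BusRd]  L2: P0=S P1=S P2=S  mem[L2]=67
13. P1: load  L2  bus=[-]  L2: P0=S P1=S P2=S  mem[L2]=67
14. P0: store L2 := 81  bus=[BusRdX]  L2: P0=M P1=I P2=I  mem[L2]=67
15. P1: load  L2  bus=[BusRd,Flush]  L2: P0=S P1=S P2=I  mem[L2]=81
16. P2: load  L3  bus=[BusRd]  L3: P0=I P1=S P2=S  mem[L3]=40
17. P2: store L0 := 77  bus=[BusRdX,Flush]  L0: P0=I P1=I P2=M  mem[L0]=76
18. P2: store L3 := 89  bus=[BusRdX]  L3: P0=I P1=I P2=M  mem[L3]=40
19. P2: load  L3  bus=[-]  L3: P0=I P1=I P2=M  mem[L3]=40
20. P2: load  L3  bus=[-]  L3: P0=I P1=I P2=M  mem[L3]=40
21. P0: load  L3  bus=[BusRd,Flush]  L3: P0=S P1=I P2=S  mem[L3]=89
22. P1: load  L0  bus=[BusRd,Flush]  L0: P0=I P1=S P2=S  mem[L0]=77
23. P0: store L0 := 39  bus=[BusRdX]  L0: P0=M P1=I P2=I  mem[L0]=77
24. P2: store L1 := 57  bus=[BusRdX,Flush]  L1: P0=I P1=I P2=M  mem[L1]=23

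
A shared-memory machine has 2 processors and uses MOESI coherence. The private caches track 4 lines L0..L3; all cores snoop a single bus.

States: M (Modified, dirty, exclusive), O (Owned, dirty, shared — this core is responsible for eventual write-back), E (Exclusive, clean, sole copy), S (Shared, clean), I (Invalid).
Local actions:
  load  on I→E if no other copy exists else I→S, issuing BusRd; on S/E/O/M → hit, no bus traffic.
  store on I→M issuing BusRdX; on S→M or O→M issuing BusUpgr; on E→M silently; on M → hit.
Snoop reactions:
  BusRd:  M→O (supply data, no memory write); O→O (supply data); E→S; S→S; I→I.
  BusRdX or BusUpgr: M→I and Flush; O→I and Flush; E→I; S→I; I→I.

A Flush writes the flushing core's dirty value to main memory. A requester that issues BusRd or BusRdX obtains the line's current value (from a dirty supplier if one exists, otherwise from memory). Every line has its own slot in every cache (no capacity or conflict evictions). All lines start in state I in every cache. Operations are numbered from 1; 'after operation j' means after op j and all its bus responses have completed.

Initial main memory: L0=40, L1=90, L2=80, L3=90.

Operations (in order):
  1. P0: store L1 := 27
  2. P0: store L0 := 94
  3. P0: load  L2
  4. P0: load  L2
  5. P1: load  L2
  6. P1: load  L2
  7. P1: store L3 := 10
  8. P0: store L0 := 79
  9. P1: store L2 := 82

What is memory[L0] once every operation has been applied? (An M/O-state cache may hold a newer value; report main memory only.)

1. P0: store L1 := 27  bus=[BusRdX]  L1: P0=M P1=I  mem[L1]=90
2. P0: store L0 := 94  bus=[BusRdX]  L0: P0=M P1=I  mem[L0]=40
3. P0: load  L2  bus=[BusRd]  L2: P0=E P1=I  mem[L2]=80
4. P0: load  L2  bus=[-]  L2: P0=E P1=I  mem[L2]=80
5. P1: load  L2  bus=[BusRd]  L2: P0=S P1=S  mem[L2]=80
6. P1: load  L2  bus=[-]  L2: P0=S P1=S  mem[L2]=80
7. P1: store L3 := 10  bus=[BusRdX]  L3: P0=I P1=M  mem[L3]=90
8. P0: store L0 := 79  bus=[-]  L0: P0=M P1=I  mem[L0]=40
9. P1: store L2 := 82  bus=[BusUpgr]  L2: P0=I P1=M  mem[L2]=80

memory[L0] = 40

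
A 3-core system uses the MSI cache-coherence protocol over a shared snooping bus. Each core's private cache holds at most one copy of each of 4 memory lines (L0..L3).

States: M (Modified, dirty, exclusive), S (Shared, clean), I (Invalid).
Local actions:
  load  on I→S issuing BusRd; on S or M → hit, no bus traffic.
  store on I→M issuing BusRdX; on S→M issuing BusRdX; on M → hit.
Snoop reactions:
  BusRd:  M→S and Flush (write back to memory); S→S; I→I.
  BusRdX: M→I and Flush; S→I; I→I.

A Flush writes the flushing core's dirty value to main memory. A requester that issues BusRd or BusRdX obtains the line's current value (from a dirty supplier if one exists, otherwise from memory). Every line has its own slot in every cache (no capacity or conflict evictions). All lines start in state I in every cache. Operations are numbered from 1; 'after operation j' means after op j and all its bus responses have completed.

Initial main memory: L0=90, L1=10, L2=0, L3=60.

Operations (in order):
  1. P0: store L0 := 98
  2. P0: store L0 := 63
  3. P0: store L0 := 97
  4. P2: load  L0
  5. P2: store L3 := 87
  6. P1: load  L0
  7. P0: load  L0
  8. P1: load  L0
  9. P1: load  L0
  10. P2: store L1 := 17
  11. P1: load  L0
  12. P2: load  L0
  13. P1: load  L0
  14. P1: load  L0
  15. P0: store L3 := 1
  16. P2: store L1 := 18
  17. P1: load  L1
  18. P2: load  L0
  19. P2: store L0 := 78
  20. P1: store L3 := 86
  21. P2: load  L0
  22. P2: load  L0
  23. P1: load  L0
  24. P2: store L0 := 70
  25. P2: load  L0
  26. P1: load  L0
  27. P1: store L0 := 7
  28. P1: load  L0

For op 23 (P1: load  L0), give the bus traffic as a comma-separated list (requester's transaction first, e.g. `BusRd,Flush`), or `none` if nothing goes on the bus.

[1] P0: store L0 := 98 | P0:M(98), P1:I, P2:I | bus: BusRdX
[2] P0: store L0 := 63 | P0:M(63), P1:I, P2:I | bus: none
[3] P0: store L0 := 97 | P0:M(97), P1:I, P2:I | bus: none
[4] P2: load  L0 | P0:S(97), P1:I, P2:S(97) | bus: BusRd,Flush
[5] P2: store L3 := 87 | P0:I, P1:I, P2:M(87) | bus: BusRdX
[6] P1: load  L0 | P0:S(97), P1:S(97), P2:S(97) | bus: BusRd
[7] P0: load  L0 | P0:S(97), P1:S(97), P2:S(97) | bus: none
[8] P1: load  L0 | P0:S(97), P1:S(97), P2:S(97) | bus: none
[9] P1: load  L0 | P0:S(97), P1:S(97), P2:S(97) | bus: none
[10] P2: store L1 := 17 | P0:I, P1:I, P2:M(17) | bus: BusRdX
[11] P1: load  L0 | P0:S(97), P1:S(97), P2:S(97) | bus: none
[12] P2: load  L0 | P0:S(97), P1:S(97), P2:S(97) | bus: none
[13] P1: load  L0 | P0:S(97), P1:S(97), P2:S(97) | bus: none
[14] P1: load  L0 | P0:S(97), P1:S(97), P2:S(97) | bus: none
[15] P0: store L3 := 1 | P0:M(1), P1:I, P2:I | bus: BusRdX,Flush
[16] P2: store L1 := 18 | P0:I, P1:I, P2:M(18) | bus: none
[17] P1: load  L1 | P0:I, P1:S(18), P2:S(18) | bus: BusRd,Flush
[18] P2: load  L0 | P0:S(97), P1:S(97), P2:S(97) | bus: none
[19] P2: store L0 := 78 | P0:I, P1:I, P2:M(78) | bus: BusRdX
[20] P1: store L3 := 86 | P0:I, P1:M(86), P2:I | bus: BusRdX,Flush
[21] P2: load  L0 | P0:I, P1:I, P2:M(78) | bus: none
[22] P2: load  L0 | P0:I, P1:I, P2:M(78) | bus: none
[23] P1: load  L0 | P0:I, P1:S(78), P2:S(78) | bus: BusRd,Flush
[24] P2: store L0 := 70 | P0:I, P1:I, P2:M(70) | bus: BusRdX
[25] P2: load  L0 | P0:I, P1:I, P2:M(70) | bus: none
[26] P1: load  L0 | P0:I, P1:S(70), P2:S(70) | bus: BusRd,Flush
[27] P1: store L0 := 7 | P0:I, P1:M(7), P2:I | bus: BusRdX
[28] P1: load  L0 | P0:I, P1:M(7), P2:I | bus: none

bus = BusRd,Flush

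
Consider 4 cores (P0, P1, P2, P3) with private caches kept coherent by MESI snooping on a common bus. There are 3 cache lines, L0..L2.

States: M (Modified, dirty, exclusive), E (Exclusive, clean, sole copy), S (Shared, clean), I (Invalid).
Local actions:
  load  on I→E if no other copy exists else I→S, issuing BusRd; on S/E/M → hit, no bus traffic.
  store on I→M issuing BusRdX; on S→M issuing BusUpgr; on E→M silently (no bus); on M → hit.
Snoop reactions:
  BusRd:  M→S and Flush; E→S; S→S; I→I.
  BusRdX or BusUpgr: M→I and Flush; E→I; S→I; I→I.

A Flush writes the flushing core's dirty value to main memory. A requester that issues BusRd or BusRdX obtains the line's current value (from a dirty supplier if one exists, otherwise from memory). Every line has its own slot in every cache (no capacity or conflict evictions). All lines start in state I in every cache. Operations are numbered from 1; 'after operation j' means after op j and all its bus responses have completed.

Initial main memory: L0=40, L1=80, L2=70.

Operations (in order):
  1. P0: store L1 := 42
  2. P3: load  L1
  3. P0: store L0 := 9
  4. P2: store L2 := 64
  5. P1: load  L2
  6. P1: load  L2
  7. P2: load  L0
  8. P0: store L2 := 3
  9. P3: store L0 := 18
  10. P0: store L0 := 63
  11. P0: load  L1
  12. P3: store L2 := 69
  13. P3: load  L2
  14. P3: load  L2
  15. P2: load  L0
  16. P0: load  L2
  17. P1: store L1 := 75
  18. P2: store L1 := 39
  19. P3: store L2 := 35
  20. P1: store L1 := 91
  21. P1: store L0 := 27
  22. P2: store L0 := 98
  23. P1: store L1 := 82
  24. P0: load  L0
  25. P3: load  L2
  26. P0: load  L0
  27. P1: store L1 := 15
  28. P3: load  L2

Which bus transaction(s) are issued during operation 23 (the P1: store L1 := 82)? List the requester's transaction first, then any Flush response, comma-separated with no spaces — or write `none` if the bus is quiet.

[1] P0: store L1 := 42 | P0:M(42), P1:I, P2:I, P3:I | bus: BusRdX
[2] P3: load  L1 | P0:S(42), P1:I, P2:I, P3:S(42) | bus: BusRd,Flush
[3] P0: store L0 := 9 | P0:M(9), P1:I, P2:I, P3:I | bus: BusRdX
[4] P2: store L2 := 64 | P0:I, P1:I, P2:M(64), P3:I | bus: BusRdX
[5] P1: load  L2 | P0:I, P1:S(64), P2:S(64), P3:I | bus: BusRd,Flush
[6] P1: load  L2 | P0:I, P1:S(64), P2:S(64), P3:I | bus: none
[7] P2: load  L0 | P0:S(9), P1:I, P2:S(9), P3:I | bus: BusRd,Flush
[8] P0: store L2 := 3 | P0:M(3), P1:I, P2:I, P3:I | bus: BusRdX
[9] P3: store L0 := 18 | P0:I, P1:I, P2:I, P3:M(18) | bus: BusRdX
[10] P0: store L0 := 63 | P0:M(63), P1:I, P2:I, P3:I | bus: BusRdX,Flush
[11] P0: load  L1 | P0:S(42), P1:I, P2:I, P3:S(42) | bus: none
[12] P3: store L2 := 69 | P0:I, P1:I, P2:I, P3:M(69) | bus: BusRdX,Flush
[13] P3: load  L2 | P0:I, P1:I, P2:I, P3:M(69) | bus: none
[14] P3: load  L2 | P0:I, P1:I, P2:I, P3:M(69) | bus: none
[15] P2: load  L0 | P0:S(63), P1:I, P2:S(63), P3:I | bus: BusRd,Flush
[16] P0: load  L2 | P0:S(69), P1:I, P2:I, P3:S(69) | bus: BusRd,Flush
[17] P1: store L1 := 75 | P0:I, P1:M(75), P2:I, P3:I | bus: BusRdX
[18] P2: store L1 := 39 | P0:I, P1:I, P2:M(39), P3:I | bus: BusRdX,Flush
[19] P3: store L2 := 35 | P0:I, P1:I, P2:I, P3:M(35) | bus: BusUpgr
[20] P1: store L1 := 91 | P0:I, P1:M(91), P2:I, P3:I | bus: BusRdX,Flush
[21] P1: store L0 := 27 | P0:I, P1:M(27), P2:I, P3:I | bus: BusRdX
[22] P2: store L0 := 98 | P0:I, P1:I, P2:M(98), P3:I | bus: BusRdX,Flush
[23] P1: store L1 := 82 | P0:I, P1:M(82), P2:I, P3:I | bus: none
[24] P0: load  L0 | P0:S(98), P1:I, P2:S(98), P3:I | bus: BusRd,Flush
[25] P3: load  L2 | P0:I, P1:I, P2:I, P3:M(35) | bus: none
[26] P0: load  L0 | P0:S(98), P1:I, P2:S(98), P3:I | bus: none
[27] P1: store L1 := 15 | P0:I, P1:M(15), P2:I, P3:I | bus: none
[28] P3: load  L2 | P0:I, P1:I, P2:I, P3:M(35) | bus: none

bus = none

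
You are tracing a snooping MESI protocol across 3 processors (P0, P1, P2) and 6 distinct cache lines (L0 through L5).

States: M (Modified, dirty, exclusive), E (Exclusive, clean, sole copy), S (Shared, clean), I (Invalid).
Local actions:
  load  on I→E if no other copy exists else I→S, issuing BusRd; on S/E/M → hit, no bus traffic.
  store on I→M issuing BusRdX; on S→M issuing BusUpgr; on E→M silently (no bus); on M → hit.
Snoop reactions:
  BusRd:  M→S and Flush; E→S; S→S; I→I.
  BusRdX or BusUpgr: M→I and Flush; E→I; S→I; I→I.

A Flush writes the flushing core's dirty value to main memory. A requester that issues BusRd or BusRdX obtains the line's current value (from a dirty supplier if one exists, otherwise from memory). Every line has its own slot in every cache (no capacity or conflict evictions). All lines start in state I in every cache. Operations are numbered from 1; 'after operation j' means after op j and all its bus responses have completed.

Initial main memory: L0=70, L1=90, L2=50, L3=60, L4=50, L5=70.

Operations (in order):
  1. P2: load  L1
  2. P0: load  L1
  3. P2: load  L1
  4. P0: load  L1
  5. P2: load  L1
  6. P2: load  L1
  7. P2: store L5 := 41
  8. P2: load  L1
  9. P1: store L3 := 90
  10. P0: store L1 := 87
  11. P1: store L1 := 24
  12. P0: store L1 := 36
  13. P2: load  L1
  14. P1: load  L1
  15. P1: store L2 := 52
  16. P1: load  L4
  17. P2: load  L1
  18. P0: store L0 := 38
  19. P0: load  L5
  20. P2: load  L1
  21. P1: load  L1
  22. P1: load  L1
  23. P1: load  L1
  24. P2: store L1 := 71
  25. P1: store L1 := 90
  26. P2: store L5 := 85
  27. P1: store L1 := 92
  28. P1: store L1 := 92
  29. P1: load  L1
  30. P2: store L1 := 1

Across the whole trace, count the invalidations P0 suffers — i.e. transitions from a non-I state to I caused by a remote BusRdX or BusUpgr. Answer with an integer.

invalidations = 3

1. P2: load  L1  bus=[BusRd]  L1: P0=I P1=I P2=E  mem[L1]=90
2. P0: load  L1  bus=[BusRd]  L1: P0=S P1=I P2=S  mem[L1]=90
3. P2: load  L1  bus=[-]  L1: P0=S P1=I P2=S  mem[L1]=90
4. P0: load  L1  bus=[-]  L1: P0=S P1=I P2=S  mem[L1]=90
5. P2: load  L1  bus=[-]  L1: P0=S P1=I P2=S  mem[L1]=90
6. P2: load  L1  bus=[-]  L1: P0=S P1=I P2=S  mem[L1]=90
7. P2: store L5 := 41  bus=[BusRdX]  L5: P0=I P1=I P2=M  mem[L5]=70
8. P2: load  L1  bus=[-]  L1: P0=S P1=I P2=S  mem[L1]=90
9. P1: store L3 := 90  bus=[BusRdX]  L3: P0=I P1=M P2=I  mem[L3]=60
10. P0: store L1 := 87  bus=[BusUpgr]  L1: P0=M P1=I P2=I  mem[L1]=90
11. P1: store L1 := 24  bus=[BusRdX,Flush]  L1: P0=I P1=M P2=I  mem[L1]=87
12. P0: store L1 := 36  bus=[BusRdX,Flush]  L1: P0=M P1=I P2=I  mem[L1]=24
13. P2: load  L1  bus=[BusRd,Flush]  L1: P0=S P1=I P2=S  mem[L1]=36
14. P1: load  L1  bus=[BusRd]  L1: P0=S P1=S P2=S  mem[L1]=36
15. P1: store L2 := 52  bus=[BusRdX]  L2: P0=I P1=M P2=I  mem[L2]=50
16. P1: load  L4  bus=[BusRd]  L4: P0=I P1=E P2=I  mem[L4]=50
17. P2: load  L1  bus=[-]  L1: P0=S P1=S P2=S  mem[L1]=36
18. P0: store L0 := 38  bus=[BusRdX]  L0: P0=M P1=I P2=I  mem[L0]=70
19. P0: load  L5  bus=[BusRd,Flush]  L5: P0=S P1=I P2=S  mem[L5]=41
20. P2: load  L1  bus=[-]  L1: P0=S P1=S P2=S  mem[L1]=36
21. P1: load  L1  bus=[-]  L1: P0=S P1=S P2=S  mem[L1]=36
22. P1: load  L1  bus=[-]  L1: P0=S P1=S P2=S  mem[L1]=36
23. P1: load  L1  bus=[-]  L1: P0=S P1=S P2=S  mem[L1]=36
24. P2: store L1 := 71  bus=[BusUpgr]  L1: P0=I P1=I P2=M  mem[L1]=36
25. P1: store L1 := 90  bus=[BusRdX,Flush]  L1: P0=I P1=M P2=I  mem[L1]=71
26. P2: store L5 := 85  bus=[BusUpgr]  L5: P0=I P1=I P2=M  mem[L5]=41
27. P1: store L1 := 92  bus=[-]  L1: P0=I P1=M P2=I  mem[L1]=71
28. P1: store L1 := 92  bus=[-]  L1: P0=I P1=M P2=I  mem[L1]=71
29. P1: load  L1  bus=[-]  L1: P0=I P1=M P2=I  mem[L1]=71
30. P2: store L1 := 1  bus=[BusRdX,Flush]  L1: P0=I P1=I P2=M  mem[L1]=92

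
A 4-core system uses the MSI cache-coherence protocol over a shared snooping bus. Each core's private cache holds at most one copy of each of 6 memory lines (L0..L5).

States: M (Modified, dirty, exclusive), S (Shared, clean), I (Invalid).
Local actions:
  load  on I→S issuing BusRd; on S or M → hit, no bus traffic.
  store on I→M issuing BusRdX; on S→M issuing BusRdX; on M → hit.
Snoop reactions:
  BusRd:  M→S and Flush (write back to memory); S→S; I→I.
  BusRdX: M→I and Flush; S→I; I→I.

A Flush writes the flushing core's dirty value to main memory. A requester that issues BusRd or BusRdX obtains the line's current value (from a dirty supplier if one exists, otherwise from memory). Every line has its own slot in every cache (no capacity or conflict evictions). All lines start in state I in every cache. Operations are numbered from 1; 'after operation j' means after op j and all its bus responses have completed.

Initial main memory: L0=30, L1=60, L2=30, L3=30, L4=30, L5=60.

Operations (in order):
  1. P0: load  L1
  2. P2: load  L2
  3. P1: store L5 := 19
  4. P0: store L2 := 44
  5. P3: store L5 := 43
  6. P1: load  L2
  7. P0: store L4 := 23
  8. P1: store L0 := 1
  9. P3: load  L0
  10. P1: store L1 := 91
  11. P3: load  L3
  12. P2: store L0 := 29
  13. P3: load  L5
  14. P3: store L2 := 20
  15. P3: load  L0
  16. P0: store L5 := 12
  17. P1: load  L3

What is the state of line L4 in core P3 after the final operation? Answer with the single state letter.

state = I

[1] P0: load  L1 | P0:S(60), P1:I, P2:I, P3:I | bus: BusRd
[2] P2: load  L2 | P0:I, P1:I, P2:S(30), P3:I | bus: BusRd
[3] P1: store L5 := 19 | P0:I, P1:M(19), P2:I, P3:I | bus: BusRdX
[4] P0: store L2 := 44 | P0:M(44), P1:I, P2:I, P3:I | bus: BusRdX
[5] P3: store L5 := 43 | P0:I, P1:I, P2:I, P3:M(43) | bus: BusRdX,Flush
[6] P1: load  L2 | P0:S(44), P1:S(44), P2:I, P3:I | bus: BusRd,Flush
[7] P0: store L4 := 23 | P0:M(23), P1:I, P2:I, P3:I | bus: BusRdX
[8] P1: store L0 := 1 | P0:I, P1:M(1), P2:I, P3:I | bus: BusRdX
[9] P3: load  L0 | P0:I, P1:S(1), P2:I, P3:S(1) | bus: BusRd,Flush
[10] P1: store L1 := 91 | P0:I, P1:M(91), P2:I, P3:I | bus: BusRdX
[11] P3: load  L3 | P0:I, P1:I, P2:I, P3:S(30) | bus: BusRd
[12] P2: store L0 := 29 | P0:I, P1:I, P2:M(29), P3:I | bus: BusRdX
[13] P3: load  L5 | P0:I, P1:I, P2:I, P3:M(43) | bus: none
[14] P3: store L2 := 20 | P0:I, P1:I, P2:I, P3:M(20) | bus: BusRdX
[15] P3: load  L0 | P0:I, P1:I, P2:S(29), P3:S(29) | bus: BusRd,Flush
[16] P0: store L5 := 12 | P0:M(12), P1:I, P2:I, P3:I | bus: BusRdX,Flush
[17] P1: load  L3 | P0:I, P1:S(30), P2:I, P3:S(30) | bus: BusRd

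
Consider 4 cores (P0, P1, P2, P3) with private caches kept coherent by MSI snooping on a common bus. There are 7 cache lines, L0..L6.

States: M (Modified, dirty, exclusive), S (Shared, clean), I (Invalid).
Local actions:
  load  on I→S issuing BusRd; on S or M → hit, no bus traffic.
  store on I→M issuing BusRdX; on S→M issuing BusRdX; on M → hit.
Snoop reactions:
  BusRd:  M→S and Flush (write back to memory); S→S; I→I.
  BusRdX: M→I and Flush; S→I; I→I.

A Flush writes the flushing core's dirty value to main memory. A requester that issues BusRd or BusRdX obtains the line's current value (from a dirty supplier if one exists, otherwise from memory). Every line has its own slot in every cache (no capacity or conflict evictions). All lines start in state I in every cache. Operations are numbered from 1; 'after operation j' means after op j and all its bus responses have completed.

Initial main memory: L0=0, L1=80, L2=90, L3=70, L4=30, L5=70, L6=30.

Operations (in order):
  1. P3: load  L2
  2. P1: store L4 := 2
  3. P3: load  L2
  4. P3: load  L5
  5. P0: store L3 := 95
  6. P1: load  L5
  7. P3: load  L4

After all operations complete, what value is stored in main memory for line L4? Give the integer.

memory[L4] = 2

  op1 P3: load  L2 → I/I/I/S on L2; bus BusRd; mem=90
  op2 P1: store L4 := 2 → I/M/I/I on L4; bus BusRdX; mem=30
  op3 P3: load  L2 → I/I/I/S on L2; bus (none); mem=90
  op4 P3: load  L5 → I/I/I/S on L5; bus BusRd; mem=70
  op5 P0: store L3 := 95 → M/I/I/I on L3; bus BusRdX; mem=70
  op6 P1: load  L5 → I/S/I/S on L5; bus BusRd; mem=70
  op7 P3: load  L4 → I/S/I/S on L4; bus BusRd Flush; mem=2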